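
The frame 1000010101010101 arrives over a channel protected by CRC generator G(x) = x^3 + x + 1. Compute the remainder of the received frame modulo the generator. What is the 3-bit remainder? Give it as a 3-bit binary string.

101

Modulo-2 division of 1000010101010101 by 1011:
  pos 0: 1000 XOR 1011 = 0011
  pos 2: 1101 XOR 1011 = 0110
  pos 3: 1100 XOR 1011 = 0111
  pos 4: 1111 XOR 1011 = 0100
  pos 5: 1000 XOR 1011 = 0011
  pos 7: 1110 XOR 1011 = 0101
  pos 8: 1011 XOR 1011 = 0000
Remainder = 101 (nonzero — an error is detected).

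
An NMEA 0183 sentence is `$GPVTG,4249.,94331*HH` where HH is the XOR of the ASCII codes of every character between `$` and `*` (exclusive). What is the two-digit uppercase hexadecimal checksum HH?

4B

XOR the ASCII codes of the payload characters:
  'G' = 0x47 → acc = 0x47
  'P' = 0x50 → acc = 0x17
  'V' = 0x56 → acc = 0x41
  'T' = 0x54 → acc = 0x15
  'G' = 0x47 → acc = 0x52
  ',' = 0x2C → acc = 0x7E
  '4' = 0x34 → acc = 0x4A
  '2' = 0x32 → acc = 0x78
  '4' = 0x34 → acc = 0x4C
  '9' = 0x39 → acc = 0x75
  '.' = 0x2E → acc = 0x5B
  ',' = 0x2C → acc = 0x77
  '9' = 0x39 → acc = 0x4E
  '4' = 0x34 → acc = 0x7A
  '3' = 0x33 → acc = 0x49
  '3' = 0x33 → acc = 0x7A
  '1' = 0x31 → acc = 0x4B
Checksum = 0x4B.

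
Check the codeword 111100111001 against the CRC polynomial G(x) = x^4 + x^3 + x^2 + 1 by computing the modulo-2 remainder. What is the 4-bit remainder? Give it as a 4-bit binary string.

Modulo-2 division of 111100111001 by 11101:
  pos 0: 11110 XOR 11101 = 00011
  pos 3: 11011 XOR 11101 = 00110
  pos 5: 11010 XOR 11101 = 00111
  pos 7: 11101 XOR 11101 = 00000
Remainder = 0000 (zero — the frame passes the CRC check).

0000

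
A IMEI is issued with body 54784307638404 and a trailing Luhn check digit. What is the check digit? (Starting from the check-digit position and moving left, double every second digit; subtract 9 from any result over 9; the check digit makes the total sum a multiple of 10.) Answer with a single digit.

2

Partial digits right→left: 4 0 4 8 3 6 7 0 3 4 8 7 4 5
Double every second digit counting from the check-digit position (so the 1st, 3rd, 5th, ... of the partial from the right).
  doubled (with −9 where >9): 8 8 6 5 6 7 8 → sum 48
  kept as-is: 0 8 6 0 4 7 5 → sum 30
Total = 48 + 30 = 78.
Check digit = (10 − (78 mod 10)) mod 10 = 2.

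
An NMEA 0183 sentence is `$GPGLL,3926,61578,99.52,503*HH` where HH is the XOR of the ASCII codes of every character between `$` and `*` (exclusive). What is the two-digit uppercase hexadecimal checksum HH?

7C

XOR the ASCII codes of the payload characters:
  'G' = 0x47 → acc = 0x47
  'P' = 0x50 → acc = 0x17
  'G' = 0x47 → acc = 0x50
  'L' = 0x4C → acc = 0x1C
  'L' = 0x4C → acc = 0x50
  ',' = 0x2C → acc = 0x7C
  '3' = 0x33 → acc = 0x4F
  '9' = 0x39 → acc = 0x76
  '2' = 0x32 → acc = 0x44
  '6' = 0x36 → acc = 0x72
  ',' = 0x2C → acc = 0x5E
  '6' = 0x36 → acc = 0x68
  '1' = 0x31 → acc = 0x59
  '5' = 0x35 → acc = 0x6C
  '7' = 0x37 → acc = 0x5B
  '8' = 0x38 → acc = 0x63
  ',' = 0x2C → acc = 0x4F
  '9' = 0x39 → acc = 0x76
  '9' = 0x39 → acc = 0x4F
  '.' = 0x2E → acc = 0x61
  '5' = 0x35 → acc = 0x54
  '2' = 0x32 → acc = 0x66
  ',' = 0x2C → acc = 0x4A
  '5' = 0x35 → acc = 0x7F
  '0' = 0x30 → acc = 0x4F
  '3' = 0x33 → acc = 0x7C
Checksum = 0x7C.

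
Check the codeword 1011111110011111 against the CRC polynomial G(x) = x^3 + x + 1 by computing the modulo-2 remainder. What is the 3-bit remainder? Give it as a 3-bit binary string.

000

Modulo-2 division of 1011111110011111 by 1011:
  pos 0: 1011 XOR 1011 = 0000
  pos 4: 1111 XOR 1011 = 0100
  pos 5: 1001 XOR 1011 = 0010
  pos 7: 1000 XOR 1011 = 0011
  pos 9: 1111 XOR 1011 = 0100
  pos 10: 1001 XOR 1011 = 0010
  pos 12: 1011 XOR 1011 = 0000
Remainder = 000 (zero — the frame passes the CRC check).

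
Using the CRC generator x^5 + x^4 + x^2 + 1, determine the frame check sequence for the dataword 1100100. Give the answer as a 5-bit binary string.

00010

Append 5 zeros: 110010000000. Divide by 110101 (XOR where the leading bit is 1):
  pos 0: 110010 XOR 110101 = 000111
  pos 3: 111000 XOR 110101 = 001101
  pos 5: 110100 XOR 110101 = 000001
Remainder (last 5 bits) = 00010. This is the CRC / FCS.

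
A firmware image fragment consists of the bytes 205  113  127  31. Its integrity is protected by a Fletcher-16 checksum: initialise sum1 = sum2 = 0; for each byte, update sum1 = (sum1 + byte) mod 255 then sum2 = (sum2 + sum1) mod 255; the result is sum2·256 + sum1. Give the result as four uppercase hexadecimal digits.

Running sums (mod 255):
  after byte 0 (205): sum1=205, sum2=205
  after byte 1 (113): sum1=63, sum2=13
  after byte 2 (127): sum1=190, sum2=203
  after byte 3 (31): sum1=221, sum2=169
Checksum = sum2·256 + sum1 = 169·256 + 221 = 43485 = 0xA9DD.

A9DD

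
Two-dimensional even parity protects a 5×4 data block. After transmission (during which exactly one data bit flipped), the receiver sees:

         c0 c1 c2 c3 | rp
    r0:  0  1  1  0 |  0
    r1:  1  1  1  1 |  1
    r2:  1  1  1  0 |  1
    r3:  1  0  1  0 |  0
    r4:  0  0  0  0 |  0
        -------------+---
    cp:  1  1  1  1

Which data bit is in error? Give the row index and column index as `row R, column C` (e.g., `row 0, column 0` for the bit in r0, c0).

row 1, column 2

Recompute each row's even parity and compare to rp:
  r0: data parity 0, sent rp 0 → ok
  r1: data parity 0, sent rp 1 → mismatch
  r2: data parity 1, sent rp 1 → ok
  r3: data parity 0, sent rp 0 → ok
  r4: data parity 0, sent rp 0 → ok
Recompute each column's even parity and compare to cp:
  c0: data parity 1, sent cp 1 → ok
  c1: data parity 1, sent cp 1 → ok
  c2: data parity 0, sent cp 1 → mismatch
  c3: data parity 1, sent cp 1 → ok
Exactly one row (r1) and one column (c2) fail → the flipped bit is at their intersection.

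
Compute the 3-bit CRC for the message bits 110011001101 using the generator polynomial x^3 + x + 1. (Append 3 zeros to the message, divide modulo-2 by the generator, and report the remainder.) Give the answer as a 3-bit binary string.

010

Append 3 zeros: 110011001101000. Divide by 1011 (XOR where the leading bit is 1):
  pos 0: 1100 XOR 1011 = 0111
  pos 1: 1111 XOR 1011 = 0100
  pos 2: 1001 XOR 1011 = 0010
  pos 4: 1000 XOR 1011 = 0011
  pos 6: 1111 XOR 1011 = 0100
  pos 7: 1000 XOR 1011 = 0011
  pos 9: 1110 XOR 1011 = 0101
  pos 10: 1010 XOR 1011 = 0001
Remainder (last 3 bits) = 010. This is the CRC / FCS.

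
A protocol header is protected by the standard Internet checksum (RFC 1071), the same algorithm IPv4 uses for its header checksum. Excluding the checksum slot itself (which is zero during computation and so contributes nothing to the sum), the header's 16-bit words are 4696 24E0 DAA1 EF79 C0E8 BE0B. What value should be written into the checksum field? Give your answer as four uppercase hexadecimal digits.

4B79

One's-complement addition (fold any carry out of bit 15 back into bit 0):
  0x4696 + 0x24E0 = 0x06B76
  0x6B76 + 0xDAA1 = 0x14617 → wrap carry → 0x4618
  0x4618 + 0xEF79 = 0x13591 → wrap carry → 0x3592
  0x3592 + 0xC0E8 = 0x0F67A
  0xF67A + 0xBE0B = 0x1B485 → wrap carry → 0xB486
One's-complement sum = 0xB486.
Checksum = ~0xB486 & 0xFFFF = 0x4B79.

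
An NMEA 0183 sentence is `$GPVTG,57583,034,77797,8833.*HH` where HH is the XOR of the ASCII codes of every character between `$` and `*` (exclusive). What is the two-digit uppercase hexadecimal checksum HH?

XOR the ASCII codes of the payload characters:
  'G' = 0x47 → acc = 0x47
  'P' = 0x50 → acc = 0x17
  'V' = 0x56 → acc = 0x41
  'T' = 0x54 → acc = 0x15
  'G' = 0x47 → acc = 0x52
  ',' = 0x2C → acc = 0x7E
  '5' = 0x35 → acc = 0x4B
  '7' = 0x37 → acc = 0x7C
  '5' = 0x35 → acc = 0x49
  '8' = 0x38 → acc = 0x71
  '3' = 0x33 → acc = 0x42
  ',' = 0x2C → acc = 0x6E
  '0' = 0x30 → acc = 0x5E
  '3' = 0x33 → acc = 0x6D
  '4' = 0x34 → acc = 0x59
  ',' = 0x2C → acc = 0x75
  '7' = 0x37 → acc = 0x42
  '7' = 0x37 → acc = 0x75
  '7' = 0x37 → acc = 0x42
  '9' = 0x39 → acc = 0x7B
  '7' = 0x37 → acc = 0x4C
  ',' = 0x2C → acc = 0x60
  '8' = 0x38 → acc = 0x58
  '8' = 0x38 → acc = 0x60
  '3' = 0x33 → acc = 0x53
  '3' = 0x33 → acc = 0x60
  '.' = 0x2E → acc = 0x4E
Checksum = 0x4E.

4E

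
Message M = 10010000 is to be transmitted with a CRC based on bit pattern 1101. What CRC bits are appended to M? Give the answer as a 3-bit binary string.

Append 3 zeros: 10010000000. Divide by 1101 (XOR where the leading bit is 1):
  pos 0: 1001 XOR 1101 = 0100
  pos 1: 1000 XOR 1101 = 0101
  pos 2: 1010 XOR 1101 = 0111
  pos 3: 1110 XOR 1101 = 0011
  pos 5: 1100 XOR 1101 = 0001
Remainder (last 3 bits) = 100. This is the CRC / FCS.

100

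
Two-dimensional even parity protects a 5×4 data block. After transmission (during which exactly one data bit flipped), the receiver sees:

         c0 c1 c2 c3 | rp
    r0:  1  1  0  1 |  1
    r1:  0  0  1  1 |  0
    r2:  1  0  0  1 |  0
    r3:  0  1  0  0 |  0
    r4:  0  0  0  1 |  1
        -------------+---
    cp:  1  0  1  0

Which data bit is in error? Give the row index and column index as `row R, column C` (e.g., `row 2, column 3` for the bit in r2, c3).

Recompute each row's even parity and compare to rp:
  r0: data parity 1, sent rp 1 → ok
  r1: data parity 0, sent rp 0 → ok
  r2: data parity 0, sent rp 0 → ok
  r3: data parity 1, sent rp 0 → mismatch
  r4: data parity 1, sent rp 1 → ok
Recompute each column's even parity and compare to cp:
  c0: data parity 0, sent cp 1 → mismatch
  c1: data parity 0, sent cp 0 → ok
  c2: data parity 1, sent cp 1 → ok
  c3: data parity 0, sent cp 0 → ok
Exactly one row (r3) and one column (c0) fail → the flipped bit is at their intersection.

row 3, column 0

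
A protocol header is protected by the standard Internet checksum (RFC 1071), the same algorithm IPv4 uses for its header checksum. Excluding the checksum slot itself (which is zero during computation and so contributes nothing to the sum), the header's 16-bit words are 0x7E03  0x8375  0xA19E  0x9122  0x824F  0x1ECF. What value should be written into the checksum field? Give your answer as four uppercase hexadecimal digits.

One's-complement addition (fold any carry out of bit 15 back into bit 0):
  0x7E03 + 0x8375 = 0x10178 → wrap carry → 0x0179
  0x0179 + 0xA19E = 0x0A317
  0xA317 + 0x9122 = 0x13439 → wrap carry → 0x343A
  0x343A + 0x824F = 0x0B689
  0xB689 + 0x1ECF = 0x0D558
One's-complement sum = 0xD558.
Checksum = ~0xD558 & 0xFFFF = 0x2AA7.

2AA7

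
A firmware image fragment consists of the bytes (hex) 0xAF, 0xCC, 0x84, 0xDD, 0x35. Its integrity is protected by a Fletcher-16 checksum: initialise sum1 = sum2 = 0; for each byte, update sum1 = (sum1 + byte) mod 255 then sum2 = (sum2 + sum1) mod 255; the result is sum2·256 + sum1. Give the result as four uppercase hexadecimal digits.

Running sums (mod 255):
  after byte 0 (0xAF): sum1=175, sum2=175
  after byte 1 (0xCC): sum1=124, sum2=44
  after byte 2 (0x84): sum1=1, sum2=45
  after byte 3 (0xDD): sum1=222, sum2=12
  after byte 4 (0x35): sum1=20, sum2=32
Checksum = sum2·256 + sum1 = 32·256 + 20 = 8212 = 0x2014.

2014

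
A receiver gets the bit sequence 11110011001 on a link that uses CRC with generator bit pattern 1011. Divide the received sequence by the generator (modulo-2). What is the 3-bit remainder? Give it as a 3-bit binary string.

000

Modulo-2 division of 11110011001 by 1011:
  pos 0: 1111 XOR 1011 = 0100
  pos 1: 1000 XOR 1011 = 0011
  pos 3: 1101 XOR 1011 = 0110
  pos 4: 1101 XOR 1011 = 0110
  pos 5: 1100 XOR 1011 = 0111
  pos 6: 1110 XOR 1011 = 0101
  pos 7: 1011 XOR 1011 = 0000
Remainder = 000 (zero — the frame passes the CRC check).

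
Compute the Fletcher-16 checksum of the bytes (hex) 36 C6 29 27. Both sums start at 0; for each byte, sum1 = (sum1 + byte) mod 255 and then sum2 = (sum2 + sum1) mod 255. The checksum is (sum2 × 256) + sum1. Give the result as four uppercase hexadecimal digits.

A64D

Running sums (mod 255):
  after byte 0 (36): sum1=54, sum2=54
  after byte 1 (C6): sum1=252, sum2=51
  after byte 2 (29): sum1=38, sum2=89
  after byte 3 (27): sum1=77, sum2=166
Checksum = sum2·256 + sum1 = 166·256 + 77 = 42573 = 0xA64D.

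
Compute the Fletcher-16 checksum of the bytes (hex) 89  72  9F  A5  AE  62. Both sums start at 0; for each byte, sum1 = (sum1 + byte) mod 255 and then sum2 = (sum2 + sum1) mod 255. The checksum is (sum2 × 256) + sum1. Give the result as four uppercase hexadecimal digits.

Running sums (mod 255):
  after byte 0 (89): sum1=137, sum2=137
  after byte 1 (72): sum1=251, sum2=133
  after byte 2 (9F): sum1=155, sum2=33
  after byte 3 (A5): sum1=65, sum2=98
  after byte 4 (AE): sum1=239, sum2=82
  after byte 5 (62): sum1=82, sum2=164
Checksum = sum2·256 + sum1 = 164·256 + 82 = 42066 = 0xA452.

A452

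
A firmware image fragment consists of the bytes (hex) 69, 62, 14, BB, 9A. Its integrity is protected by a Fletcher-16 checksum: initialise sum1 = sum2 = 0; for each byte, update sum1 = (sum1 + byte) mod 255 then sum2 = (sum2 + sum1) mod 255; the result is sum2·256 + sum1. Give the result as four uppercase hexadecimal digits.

Running sums (mod 255):
  after byte 0 (69): sum1=105, sum2=105
  after byte 1 (62): sum1=203, sum2=53
  after byte 2 (14): sum1=223, sum2=21
  after byte 3 (BB): sum1=155, sum2=176
  after byte 4 (9A): sum1=54, sum2=230
Checksum = sum2·256 + sum1 = 230·256 + 54 = 58934 = 0xE636.

E636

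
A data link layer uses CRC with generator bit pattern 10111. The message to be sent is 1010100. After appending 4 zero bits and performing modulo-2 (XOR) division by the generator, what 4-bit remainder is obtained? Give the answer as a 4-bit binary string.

Append 4 zeros: 10101000000. Divide by 10111 (XOR where the leading bit is 1):
  pos 0: 10101 XOR 10111 = 00010
  pos 3: 10000 XOR 10111 = 00111
  pos 5: 11100 XOR 10111 = 01011
  pos 6: 10110 XOR 10111 = 00001
Remainder (last 4 bits) = 0001. This is the CRC / FCS.

0001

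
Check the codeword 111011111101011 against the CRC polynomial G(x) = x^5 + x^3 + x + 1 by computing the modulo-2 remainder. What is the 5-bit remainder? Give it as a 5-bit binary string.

00000

Modulo-2 division of 111011111101011 by 101011:
  pos 0: 111011 XOR 101011 = 010000
  pos 1: 100001 XOR 101011 = 001010
  pos 3: 101011 XOR 101011 = 000000
  pos 9: 101011 XOR 101011 = 000000
Remainder = 00000 (zero — the frame passes the CRC check).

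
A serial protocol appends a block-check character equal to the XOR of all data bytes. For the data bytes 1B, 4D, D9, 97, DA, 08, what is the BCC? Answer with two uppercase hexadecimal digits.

XOR the bytes together:
  start with 0x1B
  0x1B ⊕ 0x4D = 0x56
  0x56 ⊕ 0xD9 = 0x8F
  0x8F ⊕ 0x97 = 0x18
  0x18 ⊕ 0xDA = 0xC2
  0xC2 ⊕ 0x08 = 0xCA

CA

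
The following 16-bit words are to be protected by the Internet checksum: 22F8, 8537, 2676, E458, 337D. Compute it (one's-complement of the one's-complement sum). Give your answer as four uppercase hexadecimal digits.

One's-complement addition (fold any carry out of bit 15 back into bit 0):
  0x22F8 + 0x8537 = 0x0A82F
  0xA82F + 0x2676 = 0x0CEA5
  0xCEA5 + 0xE458 = 0x1B2FD → wrap carry → 0xB2FE
  0xB2FE + 0x337D = 0x0E67B
One's-complement sum = 0xE67B.
Checksum = ~0xE67B & 0xFFFF = 0x1984.

1984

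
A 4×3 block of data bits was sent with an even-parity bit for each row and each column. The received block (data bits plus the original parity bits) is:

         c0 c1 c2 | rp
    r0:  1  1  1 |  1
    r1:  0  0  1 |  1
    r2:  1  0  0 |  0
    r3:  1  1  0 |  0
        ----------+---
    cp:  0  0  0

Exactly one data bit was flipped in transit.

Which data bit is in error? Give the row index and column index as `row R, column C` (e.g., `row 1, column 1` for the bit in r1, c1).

row 2, column 0

Recompute each row's even parity and compare to rp:
  r0: data parity 1, sent rp 1 → ok
  r1: data parity 1, sent rp 1 → ok
  r2: data parity 1, sent rp 0 → mismatch
  r3: data parity 0, sent rp 0 → ok
Recompute each column's even parity and compare to cp:
  c0: data parity 1, sent cp 0 → mismatch
  c1: data parity 0, sent cp 0 → ok
  c2: data parity 0, sent cp 0 → ok
Exactly one row (r2) and one column (c0) fail → the flipped bit is at their intersection.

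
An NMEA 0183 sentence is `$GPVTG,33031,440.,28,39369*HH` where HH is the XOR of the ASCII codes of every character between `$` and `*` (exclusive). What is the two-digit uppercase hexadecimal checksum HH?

XOR the ASCII codes of the payload characters:
  'G' = 0x47 → acc = 0x47
  'P' = 0x50 → acc = 0x17
  'V' = 0x56 → acc = 0x41
  'T' = 0x54 → acc = 0x15
  'G' = 0x47 → acc = 0x52
  ',' = 0x2C → acc = 0x7E
  '3' = 0x33 → acc = 0x4D
  '3' = 0x33 → acc = 0x7E
  '0' = 0x30 → acc = 0x4E
  '3' = 0x33 → acc = 0x7D
  '1' = 0x31 → acc = 0x4C
  ',' = 0x2C → acc = 0x60
  '4' = 0x34 → acc = 0x54
  '4' = 0x34 → acc = 0x60
  '0' = 0x30 → acc = 0x50
  '.' = 0x2E → acc = 0x7E
  ',' = 0x2C → acc = 0x52
  '2' = 0x32 → acc = 0x60
  '8' = 0x38 → acc = 0x58
  ',' = 0x2C → acc = 0x74
  '3' = 0x33 → acc = 0x47
  '9' = 0x39 → acc = 0x7E
  '3' = 0x33 → acc = 0x4D
  '6' = 0x36 → acc = 0x7B
  '9' = 0x39 → acc = 0x42
Checksum = 0x42.

42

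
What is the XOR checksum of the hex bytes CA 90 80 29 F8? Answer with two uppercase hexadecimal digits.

0B

XOR the bytes together:
  start with 0xCA
  0xCA ⊕ 0x90 = 0x5A
  0x5A ⊕ 0x80 = 0xDA
  0xDA ⊕ 0x29 = 0xF3
  0xF3 ⊕ 0xF8 = 0x0B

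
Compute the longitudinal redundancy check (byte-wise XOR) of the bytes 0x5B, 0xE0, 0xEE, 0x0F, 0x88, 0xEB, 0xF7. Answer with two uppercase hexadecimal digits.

CE

XOR the bytes together:
  start with 0x5B
  0x5B ⊕ 0xE0 = 0xBB
  0xBB ⊕ 0xEE = 0x55
  0x55 ⊕ 0x0F = 0x5A
  0x5A ⊕ 0x88 = 0xD2
  0xD2 ⊕ 0xEB = 0x39
  0x39 ⊕ 0xF7 = 0xCE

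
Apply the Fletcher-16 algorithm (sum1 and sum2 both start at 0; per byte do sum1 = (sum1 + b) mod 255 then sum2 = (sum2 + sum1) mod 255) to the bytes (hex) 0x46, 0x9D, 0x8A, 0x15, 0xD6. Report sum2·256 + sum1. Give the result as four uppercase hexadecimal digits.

Running sums (mod 255):
  after byte 0 (0x46): sum1=70, sum2=70
  after byte 1 (0x9D): sum1=227, sum2=42
  after byte 2 (0x8A): sum1=110, sum2=152
  after byte 3 (0x15): sum1=131, sum2=28
  after byte 4 (0xD6): sum1=90, sum2=118
Checksum = sum2·256 + sum1 = 118·256 + 90 = 30298 = 0x765A.

765A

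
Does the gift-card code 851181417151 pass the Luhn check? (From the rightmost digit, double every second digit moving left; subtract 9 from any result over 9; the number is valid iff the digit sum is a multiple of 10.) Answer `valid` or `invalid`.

valid

From the right, keep odd positions and double even positions (subtract 9 from any doubled value over 9):
  doubled (positions 2,4,...): 1 5 8 7 2 7 → sum 30
  kept (positions 1,3,...): 1 1 1 1 1 5 → sum 10
Total = 40.
40 mod 10 = 0, so the number is valid.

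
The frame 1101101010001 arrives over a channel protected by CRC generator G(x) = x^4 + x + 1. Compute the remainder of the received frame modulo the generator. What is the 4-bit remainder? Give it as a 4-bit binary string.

Modulo-2 division of 1101101010001 by 10011:
  pos 0: 11011 XOR 10011 = 01000
  pos 1: 10000 XOR 10011 = 00011
  pos 4: 11101 XOR 10011 = 01110
  pos 5: 11100 XOR 10011 = 01111
  pos 6: 11110 XOR 10011 = 01101
  pos 7: 11010 XOR 10011 = 01001
  pos 8: 10011 XOR 10011 = 00000
Remainder = 0000 (zero — the frame passes the CRC check).

0000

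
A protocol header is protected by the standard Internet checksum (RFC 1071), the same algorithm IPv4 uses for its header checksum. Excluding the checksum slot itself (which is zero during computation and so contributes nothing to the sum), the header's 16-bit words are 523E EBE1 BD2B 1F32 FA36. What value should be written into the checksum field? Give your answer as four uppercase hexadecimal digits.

EB4A

One's-complement addition (fold any carry out of bit 15 back into bit 0):
  0x523E + 0xEBE1 = 0x13E1F → wrap carry → 0x3E20
  0x3E20 + 0xBD2B = 0x0FB4B
  0xFB4B + 0x1F32 = 0x11A7D → wrap carry → 0x1A7E
  0x1A7E + 0xFA36 = 0x114B4 → wrap carry → 0x14B5
One's-complement sum = 0x14B5.
Checksum = ~0x14B5 & 0xFFFF = 0xEB4A.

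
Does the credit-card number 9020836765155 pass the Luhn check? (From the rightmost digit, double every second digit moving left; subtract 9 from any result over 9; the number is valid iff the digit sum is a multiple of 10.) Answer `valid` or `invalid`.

From the right, keep odd positions and double even positions (subtract 9 from any doubled value over 9):
  doubled (positions 2,4,...): 1 1 5 6 0 0 → sum 13
  kept (positions 1,3,...): 5 1 6 6 8 2 9 → sum 37
Total = 50.
50 mod 10 = 0, so the number is valid.

valid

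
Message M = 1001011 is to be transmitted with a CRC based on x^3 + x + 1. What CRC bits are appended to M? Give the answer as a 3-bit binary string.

100

Append 3 zeros: 1001011000. Divide by 1011 (XOR where the leading bit is 1):
  pos 0: 1001 XOR 1011 = 0010
  pos 2: 1001 XOR 1011 = 0010
  pos 4: 1010 XOR 1011 = 0001
Remainder (last 3 bits) = 100. This is the CRC / FCS.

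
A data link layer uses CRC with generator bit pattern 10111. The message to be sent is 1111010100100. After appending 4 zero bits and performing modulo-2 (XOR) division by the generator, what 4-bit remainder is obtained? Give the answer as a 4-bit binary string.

0100

Append 4 zeros: 11110101001000000. Divide by 10111 (XOR where the leading bit is 1):
  pos 0: 11110 XOR 10111 = 01001
  pos 1: 10011 XOR 10111 = 00100
  pos 3: 10001 XOR 10111 = 00110
  pos 5: 11000 XOR 10111 = 01111
  pos 6: 11111 XOR 10111 = 01000
  pos 7: 10000 XOR 10111 = 00111
  pos 9: 11100 XOR 10111 = 01011
  pos 10: 10110 XOR 10111 = 00001
Remainder (last 4 bits) = 0100. This is the CRC / FCS.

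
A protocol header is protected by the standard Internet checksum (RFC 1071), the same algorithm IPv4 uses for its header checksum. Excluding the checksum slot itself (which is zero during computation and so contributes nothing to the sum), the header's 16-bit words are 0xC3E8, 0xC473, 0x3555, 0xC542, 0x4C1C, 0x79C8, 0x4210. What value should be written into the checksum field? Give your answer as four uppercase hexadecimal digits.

One's-complement addition (fold any carry out of bit 15 back into bit 0):
  0xC3E8 + 0xC473 = 0x1885B → wrap carry → 0x885C
  0x885C + 0x3555 = 0x0BDB1
  0xBDB1 + 0xC542 = 0x182F3 → wrap carry → 0x82F4
  0x82F4 + 0x4C1C = 0x0CF10
  0xCF10 + 0x79C8 = 0x148D8 → wrap carry → 0x48D9
  0x48D9 + 0x4210 = 0x08AE9
One's-complement sum = 0x8AE9.
Checksum = ~0x8AE9 & 0xFFFF = 0x7516.

7516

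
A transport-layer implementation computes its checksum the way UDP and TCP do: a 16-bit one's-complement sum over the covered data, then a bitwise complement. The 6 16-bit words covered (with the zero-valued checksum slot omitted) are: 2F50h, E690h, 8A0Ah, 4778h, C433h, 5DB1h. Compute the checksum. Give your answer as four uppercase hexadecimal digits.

F6B6

One's-complement addition (fold any carry out of bit 15 back into bit 0):
  0x2F50 + 0xE690 = 0x115E0 → wrap carry → 0x15E1
  0x15E1 + 0x8A0A = 0x09FEB
  0x9FEB + 0x4778 = 0x0E763
  0xE763 + 0xC433 = 0x1AB96 → wrap carry → 0xAB97
  0xAB97 + 0x5DB1 = 0x10948 → wrap carry → 0x0949
One's-complement sum = 0x0949.
Checksum = ~0x0949 & 0xFFFF = 0xF6B6.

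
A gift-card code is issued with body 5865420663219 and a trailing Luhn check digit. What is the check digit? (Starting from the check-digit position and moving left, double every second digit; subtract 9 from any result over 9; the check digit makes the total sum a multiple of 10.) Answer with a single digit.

7

Partial digits right→left: 9 1 2 3 6 6 0 2 4 5 6 8 5
Double every second digit counting from the check-digit position (so the 1st, 3rd, 5th, ... of the partial from the right).
  doubled (with −9 where >9): 9 4 3 0 8 3 1 → sum 28
  kept as-is: 1 3 6 2 5 8 → sum 25
Total = 28 + 25 = 53.
Check digit = (10 − (53 mod 10)) mod 10 = 7.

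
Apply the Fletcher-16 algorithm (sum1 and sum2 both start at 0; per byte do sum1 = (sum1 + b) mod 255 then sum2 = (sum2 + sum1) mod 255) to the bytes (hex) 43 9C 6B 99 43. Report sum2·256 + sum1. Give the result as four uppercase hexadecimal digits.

7B28

Running sums (mod 255):
  after byte 0 (43): sum1=67, sum2=67
  after byte 1 (9C): sum1=223, sum2=35
  after byte 2 (6B): sum1=75, sum2=110
  after byte 3 (99): sum1=228, sum2=83
  after byte 4 (43): sum1=40, sum2=123
Checksum = sum2·256 + sum1 = 123·256 + 40 = 31528 = 0x7B28.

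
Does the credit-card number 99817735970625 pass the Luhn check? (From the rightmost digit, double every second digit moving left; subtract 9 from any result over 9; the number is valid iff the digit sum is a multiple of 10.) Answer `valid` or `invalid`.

valid

From the right, keep odd positions and double even positions (subtract 9 from any doubled value over 9):
  doubled (positions 2,4,...): 4 0 9 6 5 7 9 → sum 40
  kept (positions 1,3,...): 5 6 7 5 7 1 9 → sum 40
Total = 80.
80 mod 10 = 0, so the number is valid.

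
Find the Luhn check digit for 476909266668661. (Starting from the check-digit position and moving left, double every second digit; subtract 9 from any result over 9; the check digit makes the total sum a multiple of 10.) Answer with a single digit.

3

Partial digits right→left: 1 6 6 8 6 6 6 6 2 9 0 9 6 7 4
Double every second digit counting from the check-digit position (so the 1st, 3rd, 5th, ... of the partial from the right).
  doubled (with −9 where >9): 2 3 3 3 4 0 3 8 → sum 26
  kept as-is: 6 8 6 6 9 9 7 → sum 51
Total = 26 + 51 = 77.
Check digit = (10 − (77 mod 10)) mod 10 = 3.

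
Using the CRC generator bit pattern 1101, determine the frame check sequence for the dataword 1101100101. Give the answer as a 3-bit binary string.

100

Append 3 zeros: 1101100101000. Divide by 1101 (XOR where the leading bit is 1):
  pos 0: 1101 XOR 1101 = 0000
  pos 4: 1001 XOR 1101 = 0100
  pos 5: 1000 XOR 1101 = 0101
  pos 6: 1011 XOR 1101 = 0110
  pos 7: 1100 XOR 1101 = 0001
Remainder (last 3 bits) = 100. This is the CRC / FCS.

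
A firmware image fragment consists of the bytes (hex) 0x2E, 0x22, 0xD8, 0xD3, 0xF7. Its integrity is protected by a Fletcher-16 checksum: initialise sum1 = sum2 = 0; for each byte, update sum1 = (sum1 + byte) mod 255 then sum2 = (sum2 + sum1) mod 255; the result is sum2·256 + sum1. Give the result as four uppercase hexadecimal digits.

99F4

Running sums (mod 255):
  after byte 0 (0x2E): sum1=46, sum2=46
  after byte 1 (0x22): sum1=80, sum2=126
  after byte 2 (0xD8): sum1=41, sum2=167
  after byte 3 (0xD3): sum1=252, sum2=164
  after byte 4 (0xF7): sum1=244, sum2=153
Checksum = sum2·256 + sum1 = 153·256 + 244 = 39412 = 0x99F4.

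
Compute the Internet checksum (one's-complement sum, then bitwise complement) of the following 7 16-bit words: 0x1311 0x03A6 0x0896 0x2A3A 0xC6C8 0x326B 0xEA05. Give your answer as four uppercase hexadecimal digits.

D33E

One's-complement addition (fold any carry out of bit 15 back into bit 0):
  0x1311 + 0x03A6 = 0x016B7
  0x16B7 + 0x0896 = 0x01F4D
  0x1F4D + 0x2A3A = 0x04987
  0x4987 + 0xC6C8 = 0x1104F → wrap carry → 0x1050
  0x1050 + 0x326B = 0x042BB
  0x42BB + 0xEA05 = 0x12CC0 → wrap carry → 0x2CC1
One's-complement sum = 0x2CC1.
Checksum = ~0x2CC1 & 0xFFFF = 0xD33E.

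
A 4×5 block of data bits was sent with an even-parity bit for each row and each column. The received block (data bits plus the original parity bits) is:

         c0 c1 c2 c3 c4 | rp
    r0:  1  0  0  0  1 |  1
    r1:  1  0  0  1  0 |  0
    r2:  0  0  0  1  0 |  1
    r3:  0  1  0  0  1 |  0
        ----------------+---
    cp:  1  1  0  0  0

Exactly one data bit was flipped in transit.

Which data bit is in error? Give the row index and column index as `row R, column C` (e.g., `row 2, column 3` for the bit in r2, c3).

Recompute each row's even parity and compare to rp:
  r0: data parity 0, sent rp 1 → mismatch
  r1: data parity 0, sent rp 0 → ok
  r2: data parity 1, sent rp 1 → ok
  r3: data parity 0, sent rp 0 → ok
Recompute each column's even parity and compare to cp:
  c0: data parity 0, sent cp 1 → mismatch
  c1: data parity 1, sent cp 1 → ok
  c2: data parity 0, sent cp 0 → ok
  c3: data parity 0, sent cp 0 → ok
  c4: data parity 0, sent cp 0 → ok
Exactly one row (r0) and one column (c0) fail → the flipped bit is at their intersection.

row 0, column 0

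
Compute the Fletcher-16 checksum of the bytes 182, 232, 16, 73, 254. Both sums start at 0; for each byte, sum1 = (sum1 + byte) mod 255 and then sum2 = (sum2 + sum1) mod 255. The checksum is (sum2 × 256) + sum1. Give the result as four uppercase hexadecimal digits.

Running sums (mod 255):
  after byte 0 (182): sum1=182, sum2=182
  after byte 1 (232): sum1=159, sum2=86
  after byte 2 (16): sum1=175, sum2=6
  after byte 3 (73): sum1=248, sum2=254
  after byte 4 (254): sum1=247, sum2=246
Checksum = sum2·256 + sum1 = 246·256 + 247 = 63223 = 0xF6F7.

F6F7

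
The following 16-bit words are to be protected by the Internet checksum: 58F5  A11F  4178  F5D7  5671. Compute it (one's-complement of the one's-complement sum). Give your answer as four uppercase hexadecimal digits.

7829

One's-complement addition (fold any carry out of bit 15 back into bit 0):
  0x58F5 + 0xA11F = 0x0FA14
  0xFA14 + 0x4178 = 0x13B8C → wrap carry → 0x3B8D
  0x3B8D + 0xF5D7 = 0x13164 → wrap carry → 0x3165
  0x3165 + 0x5671 = 0x087D6
One's-complement sum = 0x87D6.
Checksum = ~0x87D6 & 0xFFFF = 0x7829.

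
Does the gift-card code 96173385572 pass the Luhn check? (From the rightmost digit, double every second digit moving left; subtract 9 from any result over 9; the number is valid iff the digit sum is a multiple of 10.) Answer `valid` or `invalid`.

From the right, keep odd positions and double even positions (subtract 9 from any doubled value over 9):
  doubled (positions 2,4,...): 5 1 6 5 3 → sum 20
  kept (positions 1,3,...): 2 5 8 3 1 9 → sum 28
Total = 48.
48 mod 10 = 8, so the number is invalid.

invalid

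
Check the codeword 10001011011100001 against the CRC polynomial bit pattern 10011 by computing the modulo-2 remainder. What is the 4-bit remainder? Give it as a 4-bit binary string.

Modulo-2 division of 10001011011100001 by 10011:
  pos 0: 10001 XOR 10011 = 00010
  pos 3: 10011 XOR 10011 = 00000
  pos 9: 11100 XOR 10011 = 01111
  pos 10: 11110 XOR 10011 = 01101
  pos 11: 11010 XOR 10011 = 01001
  pos 12: 10011 XOR 10011 = 00000
Remainder = 0000 (zero — the frame passes the CRC check).

0000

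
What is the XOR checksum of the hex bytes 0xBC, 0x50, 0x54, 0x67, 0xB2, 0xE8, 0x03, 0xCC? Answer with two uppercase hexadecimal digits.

XOR the bytes together:
  start with 0xBC
  0xBC ⊕ 0x50 = 0xEC
  0xEC ⊕ 0x54 = 0xB8
  0xB8 ⊕ 0x67 = 0xDF
  0xDF ⊕ 0xB2 = 0x6D
  0x6D ⊕ 0xE8 = 0x85
  0x85 ⊕ 0x03 = 0x86
  0x86 ⊕ 0xCC = 0x4A

4A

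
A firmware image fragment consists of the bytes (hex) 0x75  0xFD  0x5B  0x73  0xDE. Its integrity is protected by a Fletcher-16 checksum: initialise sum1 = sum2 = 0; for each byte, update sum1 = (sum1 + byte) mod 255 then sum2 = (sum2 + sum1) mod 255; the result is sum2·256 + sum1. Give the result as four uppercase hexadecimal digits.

Running sums (mod 255):
  after byte 0 (0x75): sum1=117, sum2=117
  after byte 1 (0xFD): sum1=115, sum2=232
  after byte 2 (0x5B): sum1=206, sum2=183
  after byte 3 (0x73): sum1=66, sum2=249
  after byte 4 (0xDE): sum1=33, sum2=27
Checksum = sum2·256 + sum1 = 27·256 + 33 = 6945 = 0x1B21.

1B21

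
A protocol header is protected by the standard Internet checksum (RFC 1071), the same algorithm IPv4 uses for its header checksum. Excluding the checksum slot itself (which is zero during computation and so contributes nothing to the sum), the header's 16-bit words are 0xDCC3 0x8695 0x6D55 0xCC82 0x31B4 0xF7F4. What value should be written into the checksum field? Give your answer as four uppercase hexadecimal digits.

One's-complement addition (fold any carry out of bit 15 back into bit 0):
  0xDCC3 + 0x8695 = 0x16358 → wrap carry → 0x6359
  0x6359 + 0x6D55 = 0x0D0AE
  0xD0AE + 0xCC82 = 0x19D30 → wrap carry → 0x9D31
  0x9D31 + 0x31B4 = 0x0CEE5
  0xCEE5 + 0xF7F4 = 0x1C6D9 → wrap carry → 0xC6DA
One's-complement sum = 0xC6DA.
Checksum = ~0xC6DA & 0xFFFF = 0x3925.

3925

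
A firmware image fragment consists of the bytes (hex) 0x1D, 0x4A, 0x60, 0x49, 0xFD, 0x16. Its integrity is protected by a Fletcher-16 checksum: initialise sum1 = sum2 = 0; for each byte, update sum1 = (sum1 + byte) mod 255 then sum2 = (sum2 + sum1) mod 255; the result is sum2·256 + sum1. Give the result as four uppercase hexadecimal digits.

9125

Running sums (mod 255):
  after byte 0 (0x1D): sum1=29, sum2=29
  after byte 1 (0x4A): sum1=103, sum2=132
  after byte 2 (0x60): sum1=199, sum2=76
  after byte 3 (0x49): sum1=17, sum2=93
  after byte 4 (0xFD): sum1=15, sum2=108
  after byte 5 (0x16): sum1=37, sum2=145
Checksum = sum2·256 + sum1 = 145·256 + 37 = 37157 = 0x9125.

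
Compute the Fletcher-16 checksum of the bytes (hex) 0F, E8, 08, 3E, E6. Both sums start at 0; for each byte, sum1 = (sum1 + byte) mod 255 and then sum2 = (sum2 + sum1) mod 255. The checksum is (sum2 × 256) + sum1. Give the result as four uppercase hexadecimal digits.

6A25

Running sums (mod 255):
  after byte 0 (0F): sum1=15, sum2=15
  after byte 1 (E8): sum1=247, sum2=7
  after byte 2 (08): sum1=0, sum2=7
  after byte 3 (3E): sum1=62, sum2=69
  after byte 4 (E6): sum1=37, sum2=106
Checksum = sum2·256 + sum1 = 106·256 + 37 = 27173 = 0x6A25.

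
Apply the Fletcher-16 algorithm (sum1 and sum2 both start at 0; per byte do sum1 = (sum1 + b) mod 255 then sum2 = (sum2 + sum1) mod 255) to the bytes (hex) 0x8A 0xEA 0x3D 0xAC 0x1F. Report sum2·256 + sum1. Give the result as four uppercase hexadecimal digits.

Running sums (mod 255):
  after byte 0 (0x8A): sum1=138, sum2=138
  after byte 1 (0xEA): sum1=117, sum2=0
  after byte 2 (0x3D): sum1=178, sum2=178
  after byte 3 (0xAC): sum1=95, sum2=18
  after byte 4 (0x1F): sum1=126, sum2=144
Checksum = sum2·256 + sum1 = 144·256 + 126 = 36990 = 0x907E.

907E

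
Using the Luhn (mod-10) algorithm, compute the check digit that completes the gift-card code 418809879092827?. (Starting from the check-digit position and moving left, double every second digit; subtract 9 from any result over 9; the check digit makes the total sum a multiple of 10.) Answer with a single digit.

Partial digits right→left: 7 2 8 2 9 0 9 7 8 9 0 8 8 1 4
Double every second digit counting from the check-digit position (so the 1st, 3rd, 5th, ... of the partial from the right).
  doubled (with −9 where >9): 5 7 9 9 7 0 7 8 → sum 52
  kept as-is: 2 2 0 7 9 8 1 → sum 29
Total = 52 + 29 = 81.
Check digit = (10 − (81 mod 10)) mod 10 = 9.

9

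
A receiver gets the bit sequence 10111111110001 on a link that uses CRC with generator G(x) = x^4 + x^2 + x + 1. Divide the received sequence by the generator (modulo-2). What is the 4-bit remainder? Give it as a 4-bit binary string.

Modulo-2 division of 10111111110001 by 10111:
  pos 0: 10111 XOR 10111 = 00000
  pos 5: 11111 XOR 10111 = 01000
  pos 6: 10000 XOR 10111 = 00111
  pos 8: 11100 XOR 10111 = 01011
  pos 9: 10111 XOR 10111 = 00000
Remainder = 0000 (zero — the frame passes the CRC check).

0000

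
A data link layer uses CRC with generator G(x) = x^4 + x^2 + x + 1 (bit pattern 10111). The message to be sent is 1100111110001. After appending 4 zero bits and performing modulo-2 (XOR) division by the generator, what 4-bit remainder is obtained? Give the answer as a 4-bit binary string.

Append 4 zeros: 11001111100010000. Divide by 10111 (XOR where the leading bit is 1):
  pos 0: 11001 XOR 10111 = 01110
  pos 1: 11101 XOR 10111 = 01010
  pos 2: 10101 XOR 10111 = 00010
  pos 5: 10110 XOR 10111 = 00001
  pos 9: 10010 XOR 10111 = 00101
  pos 11: 10100 XOR 10111 = 00011
Remainder (last 4 bits) = 0110. This is the CRC / FCS.

0110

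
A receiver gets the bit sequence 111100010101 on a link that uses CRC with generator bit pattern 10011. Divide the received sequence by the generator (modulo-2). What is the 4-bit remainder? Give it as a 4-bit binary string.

Modulo-2 division of 111100010101 by 10011:
  pos 0: 11110 XOR 10011 = 01101
  pos 1: 11010 XOR 10011 = 01001
  pos 2: 10010 XOR 10011 = 00001
  pos 6: 11010 XOR 10011 = 01001
  pos 7: 10011 XOR 10011 = 00000
Remainder = 0000 (zero — the frame passes the CRC check).

0000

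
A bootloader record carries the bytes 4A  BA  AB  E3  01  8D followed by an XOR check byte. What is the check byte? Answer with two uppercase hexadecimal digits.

XOR the bytes together:
  start with 0x4A
  0x4A ⊕ 0xBA = 0xF0
  0xF0 ⊕ 0xAB = 0x5B
  0x5B ⊕ 0xE3 = 0xB8
  0xB8 ⊕ 0x01 = 0xB9
  0xB9 ⊕ 0x8D = 0x34

34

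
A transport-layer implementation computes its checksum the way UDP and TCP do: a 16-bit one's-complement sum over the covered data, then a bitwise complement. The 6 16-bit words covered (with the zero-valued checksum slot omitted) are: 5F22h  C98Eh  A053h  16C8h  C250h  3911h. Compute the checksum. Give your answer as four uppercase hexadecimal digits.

24D1

One's-complement addition (fold any carry out of bit 15 back into bit 0):
  0x5F22 + 0xC98E = 0x128B0 → wrap carry → 0x28B1
  0x28B1 + 0xA053 = 0x0C904
  0xC904 + 0x16C8 = 0x0DFCC
  0xDFCC + 0xC250 = 0x1A21C → wrap carry → 0xA21D
  0xA21D + 0x3911 = 0x0DB2E
One's-complement sum = 0xDB2E.
Checksum = ~0xDB2E & 0xFFFF = 0x24D1.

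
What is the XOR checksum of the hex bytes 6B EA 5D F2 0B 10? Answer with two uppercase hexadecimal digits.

35

XOR the bytes together:
  start with 0x6B
  0x6B ⊕ 0xEA = 0x81
  0x81 ⊕ 0x5D = 0xDC
  0xDC ⊕ 0xF2 = 0x2E
  0x2E ⊕ 0x0B = 0x25
  0x25 ⊕ 0x10 = 0x35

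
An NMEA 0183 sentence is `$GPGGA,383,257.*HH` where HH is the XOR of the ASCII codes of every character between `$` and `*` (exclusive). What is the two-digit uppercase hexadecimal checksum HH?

70

XOR the ASCII codes of the payload characters:
  'G' = 0x47 → acc = 0x47
  'P' = 0x50 → acc = 0x17
  'G' = 0x47 → acc = 0x50
  'G' = 0x47 → acc = 0x17
  'A' = 0x41 → acc = 0x56
  ',' = 0x2C → acc = 0x7A
  '3' = 0x33 → acc = 0x49
  '8' = 0x38 → acc = 0x71
  '3' = 0x33 → acc = 0x42
  ',' = 0x2C → acc = 0x6E
  '2' = 0x32 → acc = 0x5C
  '5' = 0x35 → acc = 0x69
  '7' = 0x37 → acc = 0x5E
  '.' = 0x2E → acc = 0x70
Checksum = 0x70.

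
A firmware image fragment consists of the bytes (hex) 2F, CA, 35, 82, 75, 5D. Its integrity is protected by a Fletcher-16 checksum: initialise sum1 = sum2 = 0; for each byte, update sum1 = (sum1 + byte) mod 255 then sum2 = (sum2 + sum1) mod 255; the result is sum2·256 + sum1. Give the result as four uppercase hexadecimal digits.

B584

Running sums (mod 255):
  after byte 0 (2F): sum1=47, sum2=47
  after byte 1 (CA): sum1=249, sum2=41
  after byte 2 (35): sum1=47, sum2=88
  after byte 3 (82): sum1=177, sum2=10
  after byte 4 (75): sum1=39, sum2=49
  after byte 5 (5D): sum1=132, sum2=181
Checksum = sum2·256 + sum1 = 181·256 + 132 = 46468 = 0xB584.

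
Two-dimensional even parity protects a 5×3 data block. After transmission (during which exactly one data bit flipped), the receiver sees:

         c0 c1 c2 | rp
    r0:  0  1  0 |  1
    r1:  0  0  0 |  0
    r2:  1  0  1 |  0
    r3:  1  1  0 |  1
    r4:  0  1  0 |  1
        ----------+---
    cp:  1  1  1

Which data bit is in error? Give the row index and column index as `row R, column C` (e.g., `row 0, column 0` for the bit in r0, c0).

row 3, column 0

Recompute each row's even parity and compare to rp:
  r0: data parity 1, sent rp 1 → ok
  r1: data parity 0, sent rp 0 → ok
  r2: data parity 0, sent rp 0 → ok
  r3: data parity 0, sent rp 1 → mismatch
  r4: data parity 1, sent rp 1 → ok
Recompute each column's even parity and compare to cp:
  c0: data parity 0, sent cp 1 → mismatch
  c1: data parity 1, sent cp 1 → ok
  c2: data parity 1, sent cp 1 → ok
Exactly one row (r3) and one column (c0) fail → the flipped bit is at their intersection.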